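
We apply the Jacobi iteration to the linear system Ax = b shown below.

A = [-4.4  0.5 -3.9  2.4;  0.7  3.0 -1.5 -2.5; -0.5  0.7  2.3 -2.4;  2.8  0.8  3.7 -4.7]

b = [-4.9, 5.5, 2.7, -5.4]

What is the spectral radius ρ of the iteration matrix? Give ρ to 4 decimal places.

1.2664

Diagonal D = diag(-4.4, 3, 2.3, -4.7); L, U strict lower/upper.
T_J = -D⁻¹(L+U): T[0,2] = -(-3.9)/(-4.4) = -0.8864; T[0,0] = 0.
  T[0,:] = [+0.0000 +0.1136 -0.8864 +0.5455]
  T[1,:] = [-0.2333 +0.0000 +0.5000 +0.8333]
  T[2,:] = [+0.2174 -0.3043 +0.0000 +1.0435]
  T[3,:] = [+0.5957 +0.1702 +0.7872 +0.0000]
|roots of det(T-λI)|: 1.2664, 0.8534, 0.5782, 0.5782.
ρ(T) = max|λ| = 1.2664; 1.2664 > 1, so it fails to converge.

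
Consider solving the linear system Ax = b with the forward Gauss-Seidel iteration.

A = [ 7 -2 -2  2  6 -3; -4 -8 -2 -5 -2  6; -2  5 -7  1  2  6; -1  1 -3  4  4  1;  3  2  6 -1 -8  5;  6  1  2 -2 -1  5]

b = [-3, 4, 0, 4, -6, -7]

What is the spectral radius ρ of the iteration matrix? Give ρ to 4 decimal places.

1.3458

A = D + L + U where D = diag(7, -8, -7, 4, -8, 5).
T_GS = -(D+L)⁻¹U: row 0 first, T[0,1] = -(-2)/(7) = +0.2857; later rows by forward substitution.
  T[0,:] = [+0.0000  +0.2857  +0.2857  -0.2857  -0.8571  +0.4286]
  T[1,:] = [+0.0000  -0.1429  -0.3929  -0.4821  +0.1786  +0.5357]
  T[2,:] = [+0.0000  -0.1837  -0.3622  -0.1199  +0.6582  +1.1173]
  T[3,:] = [+0.0000  -0.0306  -0.1020  -0.0408  -0.7653  +0.5612]
  T[4,:] = [+0.0000  -0.0625  -0.2500  -0.3125  +0.3125  +1.6875]
  T[5,:] = [+0.0000  -0.2656  -0.2102  +0.4084  +0.4860  -0.5064]
eigenvalue magnitudes: 1.3458, 0.6752, 0.6752, 0.4150, 0.0301, 0.0000.
spectral radius ρ = 1.3458; 1.3458 > 1, so it fails to converge.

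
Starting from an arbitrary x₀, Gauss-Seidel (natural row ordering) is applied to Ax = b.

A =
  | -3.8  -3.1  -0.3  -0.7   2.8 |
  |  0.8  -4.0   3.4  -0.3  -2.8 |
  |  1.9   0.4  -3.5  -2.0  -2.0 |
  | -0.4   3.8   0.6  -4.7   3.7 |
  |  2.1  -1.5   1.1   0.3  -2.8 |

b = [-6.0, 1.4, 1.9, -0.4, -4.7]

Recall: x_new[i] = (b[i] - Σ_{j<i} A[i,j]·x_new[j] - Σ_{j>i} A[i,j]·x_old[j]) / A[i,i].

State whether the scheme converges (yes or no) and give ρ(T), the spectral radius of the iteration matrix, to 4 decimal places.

no, ρ = 1.1328

Split A = D + L + U, D = diag(-3.8, -4, -3.5, -4.7, -2.8).
Gauss-Seidel: T = -(D+L)⁻¹U, row 0 first, T[0,1] = -(-3.1)/(-3.8) = -0.8158; later rows by forward substitution.
  T[0,:] = [+0.0000  -0.8158  -0.0789  -0.1842  +0.7368]
  T[1,:] = [+0.0000  -0.1632  +0.8342  -0.1118  -0.5526]
  T[2,:] = [+0.0000  -0.4615  +0.0525  -0.6842  -0.2346]
  T[3,:] = [+0.0000  -0.1214  +0.6879  -0.1621  +0.2478]
  T[4,:] = [+0.0000  -0.7187  -0.4118  -0.3644  +0.7831]
eigenvalue magnitudes: 1.1328, 0.9204, 0.9204, 0.2438, 0.0000.
ρ(T) = max|λ| = 1.1328; 1.1328 > 1 ⇒ diverges.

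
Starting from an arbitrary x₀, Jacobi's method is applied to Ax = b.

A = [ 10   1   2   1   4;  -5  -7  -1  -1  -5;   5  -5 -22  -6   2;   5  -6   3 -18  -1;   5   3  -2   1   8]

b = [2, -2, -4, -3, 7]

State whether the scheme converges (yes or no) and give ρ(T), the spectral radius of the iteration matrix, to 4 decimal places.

yes, ρ = 0.9194

Write A = D+L+U with D = diag(10, -7, -22, -18, 8).
Jacobi: T = -D⁻¹(L+U), T[3,1] = -(-6)/(-18) = -0.3333; T[3,3] = 0.
  T[0,:] = [+0.0000, -0.1000, -0.2000, -0.1000, -0.4000]
  T[1,:] = [-0.7143, +0.0000, -0.1429, -0.1429, -0.7143]
  T[2,:] = [+0.2273, -0.2273, +0.0000, -0.2727, +0.0909]
  T[3,:] = [+0.2778, -0.3333, +0.1667, +0.0000, -0.0556]
  T[4,:] = [-0.6250, -0.3750, +0.2500, -0.1250, +0.0000]
|eigenvalues of T|: 0.9194, 0.6030, 0.2599, 0.2439, 0.2439.
spectral radius ρ = 0.9194; 0.9194 < 1, so it converges for any x₀.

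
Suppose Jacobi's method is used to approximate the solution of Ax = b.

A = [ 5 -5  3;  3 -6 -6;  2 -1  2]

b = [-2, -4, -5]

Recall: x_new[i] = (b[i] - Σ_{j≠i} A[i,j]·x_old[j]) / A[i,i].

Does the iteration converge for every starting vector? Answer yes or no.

no

Diagonal D = diag(5, -6, 2); L, U strict lower/upper.
T_J = -D⁻¹(L+U): T[0,2] = -(3)/(5) = -0.6000; T[0,0] = 0.
  T[0,:] = [+0.0000, +1.0000, -0.6000]
  T[1,:] = [+0.5000, +0.0000, -1.0000]
  T[2,:] = [-1.0000, +0.5000, +0.0000]
moduli |λ_i(T)| = 1.1556, 0.8576, 0.8576.
ρ(T) = max|λ| = 1.1556; 1.1556 > 1 ⇒ diverges.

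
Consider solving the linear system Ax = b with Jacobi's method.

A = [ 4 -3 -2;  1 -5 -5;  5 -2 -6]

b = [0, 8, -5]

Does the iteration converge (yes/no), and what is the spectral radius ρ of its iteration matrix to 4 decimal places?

no, ρ = 1.2030

A = D + L + U where D = diag(4, -5, -6).
Jacobi: T = -D⁻¹(L+U), T[2,1] = -(-2)/(-6) = -0.3333; T[2,2] = 0.
  T[0,:] = [+0.0000 +0.7500 +0.5000]
  T[1,:] = [+0.2000 +0.0000 -1.0000]
  T[2,:] = [+0.8333 -0.3333 +0.0000]
moduli |λ_i(T)| = 1.2030, 0.7398, 0.7398.
ρ = 1.2030; 1.2030 > 1: divergent.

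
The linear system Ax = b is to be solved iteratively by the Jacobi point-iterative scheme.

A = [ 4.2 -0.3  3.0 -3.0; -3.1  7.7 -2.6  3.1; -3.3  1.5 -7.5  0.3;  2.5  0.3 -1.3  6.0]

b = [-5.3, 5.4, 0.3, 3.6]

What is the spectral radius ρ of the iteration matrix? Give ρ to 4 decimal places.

Diagonal D = diag(4.2, 7.7, -7.5, 6); L, U strict lower/upper.
Jacobi: T = -D⁻¹(L+U), T[0,2] = -(3)/(4.2) = -0.7143; T[0,0] = 0.
  T[0,:] = [+0.0000, +0.0714, -0.7143, +0.7143]
  T[1,:] = [+0.4026, +0.0000, +0.3377, -0.4026]
  T[2,:] = [-0.4400, +0.2000, +0.0000, +0.0400]
  T[3,:] = [-0.4167, -0.0500, +0.2167, +0.0000]
|roots of det(T-λI)|: 0.6303, 0.4619, 0.4619, 0.0762.
ρ = 0.6303; 0.6303 < 1, so it converges for any x₀.

0.6303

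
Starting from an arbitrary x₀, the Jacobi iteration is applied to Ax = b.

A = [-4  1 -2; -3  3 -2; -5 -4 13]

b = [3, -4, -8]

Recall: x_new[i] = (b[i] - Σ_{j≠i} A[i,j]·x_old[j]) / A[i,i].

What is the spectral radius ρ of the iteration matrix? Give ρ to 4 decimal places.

0.6356

A = D + L + U where D = diag(-4, 3, 13).
Jacobi T = -D⁻¹(L+U): T[2,1] = -(-4)/(13) = +0.3077; T[2,2] = 0.
  T[0,:] = [+0.0000  +0.2500  -0.5000]
  T[1,:] = [+1.0000  +0.0000  +0.6667]
  T[2,:] = [+0.3846  +0.3077  +0.0000]
|λ(T)| sorted: 0.6356, 0.3758, 0.3758.
spectral radius ρ = 0.6356; 0.6356 < 1: convergent.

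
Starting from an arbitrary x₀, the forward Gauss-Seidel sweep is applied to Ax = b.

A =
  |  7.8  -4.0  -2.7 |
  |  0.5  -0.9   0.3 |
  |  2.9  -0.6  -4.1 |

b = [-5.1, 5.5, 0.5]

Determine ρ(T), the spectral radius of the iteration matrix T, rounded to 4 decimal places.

0.6413

Let D = diag(7.8, -0.9, -4.1); L, U the strict triangles.
Gauss-Seidel: T = -(D+L)⁻¹U, row 0 first, T[0,2] = -(-2.7)/(7.8) = +0.3462; later rows by forward substitution.
  T[0,:] = [+0.0000, +0.5128, +0.3462]
  T[1,:] = [+0.0000, +0.2849, +0.5256]
  T[2,:] = [+0.0000, +0.3210, +0.1679]
|eigenvalues of T|: 0.6413, 0.1885, 0.0000.
ρ(T) = max|λ| = 0.6413; 0.6413 < 1, so it converges for any x₀.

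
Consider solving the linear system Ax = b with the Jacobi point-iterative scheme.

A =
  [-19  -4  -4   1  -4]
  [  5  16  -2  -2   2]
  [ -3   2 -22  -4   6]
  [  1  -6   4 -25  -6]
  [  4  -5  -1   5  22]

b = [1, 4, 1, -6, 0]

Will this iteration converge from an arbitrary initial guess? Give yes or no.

yes

Split A = D + L + U, D = diag(-19, 16, -22, -25, 22).
T_J = -D⁻¹(L+U): T[2,0] = -(-3)/(-22) = -0.1364; T[2,2] = 0.
  T[0,:] = [+0.0000 -0.2105 -0.2105 +0.0526 -0.2105]
  T[1,:] = [-0.3125 +0.0000 +0.1250 +0.1250 -0.1250]
  T[2,:] = [-0.1364 +0.0909 +0.0000 -0.1818 +0.2727]
  T[3,:] = [+0.0400 -0.2400 +0.1600 +0.0000 -0.2400]
  T[4,:] = [-0.1818 +0.2273 +0.0455 -0.2273 +0.0000]
|λ(T)| sorted: 0.5158, 0.3034, 0.2799, 0.2799, 0.2231.
ρ(T) = max|λ| = 0.5158; 0.5158 < 1 ⇒ converges.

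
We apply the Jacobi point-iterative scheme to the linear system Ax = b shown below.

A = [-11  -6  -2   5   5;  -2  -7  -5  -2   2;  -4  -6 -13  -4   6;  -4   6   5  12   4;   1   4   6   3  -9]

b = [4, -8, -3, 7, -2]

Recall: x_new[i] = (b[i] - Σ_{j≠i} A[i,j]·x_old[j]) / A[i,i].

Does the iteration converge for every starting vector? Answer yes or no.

Diagonal D = diag(-11, -7, -13, 12, -9); L, U strict lower/upper.
Jacobi T = -D⁻¹(L+U): T[1,3] = -(-2)/(-7) = -0.2857; T[1,1] = 0.
  T[0,:] = [+0.0000  -0.5455  -0.1818  +0.4545  +0.4545]
  T[1,:] = [-0.2857  +0.0000  -0.7143  -0.2857  +0.2857]
  T[2,:] = [-0.3077  -0.4615  +0.0000  -0.3077  +0.4615]
  T[3,:] = [+0.3333  -0.5000  -0.4167  +0.0000  -0.3333]
  T[4,:] = [+0.1111  +0.4444  +0.6667  +0.3333  +0.0000]
moduli |λ_i(T)| = 1.2803, 0.7014, 0.7014, 0.2612, 0.1525.
ρ(T) = max|λ| = 1.2803; 1.2803 > 1: divergent.

no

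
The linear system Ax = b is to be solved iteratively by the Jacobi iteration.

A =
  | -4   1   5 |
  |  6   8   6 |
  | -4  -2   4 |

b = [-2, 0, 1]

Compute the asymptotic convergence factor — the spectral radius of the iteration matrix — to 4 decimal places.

Write A = D+L+U with D = diag(-4, 8, 4).
T_J = -D⁻¹(L+U): T[2,0] = -(-4)/(4) = +1.0000; T[2,2] = 0.
  T[0,:] = [+0.0000 +0.2500 +1.2500]
  T[1,:] = [-0.7500 +0.0000 -0.7500]
  T[2,:] = [+1.0000 +0.5000 +0.0000]
|λ(T)| sorted: 1.1269, 0.7631, 0.7631.
ρ = 1.1269; 1.1269 > 1 ⇒ diverges.

1.1269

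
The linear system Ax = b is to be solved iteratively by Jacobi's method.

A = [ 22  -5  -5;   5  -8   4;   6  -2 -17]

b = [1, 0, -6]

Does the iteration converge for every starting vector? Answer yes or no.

Split A = D + L + U, D = diag(22, -8, -17).
Jacobi T = -D⁻¹(L+U): T[2,1] = -(-2)/(-17) = -0.1176; T[2,2] = 0.
  T[0,:] = [+0.0000 +0.2273 +0.2273]
  T[1,:] = [+0.6250 +0.0000 +0.5000]
  T[2,:] = [+0.3529 -0.1176 +0.0000]
|λ(T)| sorted: 0.4626, 0.2854, 0.1772.
spectral radius ρ = 0.4626; 0.4626 < 1 ⇒ converges.

yes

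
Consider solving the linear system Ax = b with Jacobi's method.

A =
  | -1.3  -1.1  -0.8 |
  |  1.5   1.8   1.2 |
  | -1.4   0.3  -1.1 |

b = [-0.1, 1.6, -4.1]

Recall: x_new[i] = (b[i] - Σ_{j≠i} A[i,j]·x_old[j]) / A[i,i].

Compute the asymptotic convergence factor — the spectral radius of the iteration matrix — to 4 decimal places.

1.3207

A = D + L + U where D = diag(-1.3, 1.8, -1.1).
T_J = -D⁻¹(L+U): T[2,0] = -(-1.4)/(-1.1) = -1.2727; T[2,2] = 0.
  T[0,:] = [+0.0000, -0.8462, -0.6154]
  T[1,:] = [-0.8333, +0.0000, -0.6667]
  T[2,:] = [-1.2727, +0.2727, +0.0000]
|λ(T)| sorted: 1.3207, 0.6616, 0.6616.
ρ(T) = max|λ| = 1.3207; 1.3207 > 1 ⇒ diverges.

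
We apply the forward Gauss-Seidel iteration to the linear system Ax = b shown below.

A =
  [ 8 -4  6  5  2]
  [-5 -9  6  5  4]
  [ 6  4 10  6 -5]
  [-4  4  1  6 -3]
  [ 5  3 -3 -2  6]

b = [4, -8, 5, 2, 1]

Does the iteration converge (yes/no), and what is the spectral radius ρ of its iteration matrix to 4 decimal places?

Write A = D+L+U with D = diag(8, -9, 10, 6, 6).
GS T = -(D+L)⁻¹U: row 0 first, T[0,2] = -(6)/(8) = -0.7500; later rows by forward substitution.
  T[0,:] = [+0.0000, +0.5000, -0.7500, -0.6250, -0.2500]
  T[1,:] = [+0.0000, -0.2778, +1.0833, +0.9028, +0.5833]
  T[2,:] = [+0.0000, -0.1889, +0.0167, -0.5861, +0.4167]
  T[3,:] = [+0.0000, +0.5500, -1.2250, -0.9208, -0.1250]
  T[4,:] = [+0.0000, -0.1889, -0.3167, -0.5306, +0.0833]
|roots of det(T-λI)|: 1.6725, 0.4252, 0.4252, 0.2756, 0.0000.
ρ(T) = max|λ| = 1.6725; 1.6725 > 1: divergent.

no, ρ = 1.6725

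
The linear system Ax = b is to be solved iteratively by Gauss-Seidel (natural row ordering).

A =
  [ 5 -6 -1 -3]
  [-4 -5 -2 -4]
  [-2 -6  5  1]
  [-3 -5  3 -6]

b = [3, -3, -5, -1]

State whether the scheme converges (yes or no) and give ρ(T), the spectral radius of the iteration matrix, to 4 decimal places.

Write A = D+L+U with D = diag(5, -5, 5, -6).
T_GS = -(D+L)⁻¹U: row 0 first, T[0,2] = -(-1)/(5) = +0.2000; later rows by forward substitution.
  T[0,:] = [+0.0000  +1.2000  +0.2000  +0.6000]
  T[1,:] = [+0.0000  -0.9600  -0.5600  -1.2800]
  T[2,:] = [+0.0000  -0.6720  -0.5920  -1.4960]
  T[3,:] = [+0.0000  -0.1360  +0.0707  +0.0187]
|λ(T)| sorted: 1.4914, 0.1794, 0.1794, 0.0000.
spectral radius ρ = 1.4914; 1.4914 > 1: divergent.

no, ρ = 1.4914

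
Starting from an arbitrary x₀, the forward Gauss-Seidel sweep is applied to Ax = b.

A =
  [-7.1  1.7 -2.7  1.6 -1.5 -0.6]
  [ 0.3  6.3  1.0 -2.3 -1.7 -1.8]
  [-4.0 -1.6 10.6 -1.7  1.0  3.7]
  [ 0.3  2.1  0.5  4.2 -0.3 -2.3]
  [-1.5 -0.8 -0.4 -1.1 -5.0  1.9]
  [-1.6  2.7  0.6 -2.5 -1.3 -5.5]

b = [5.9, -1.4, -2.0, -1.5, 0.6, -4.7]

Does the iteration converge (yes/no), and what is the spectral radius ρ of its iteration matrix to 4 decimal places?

yes, ρ = 0.6949

Write A = D+L+U with D = diag(-7.1, 6.3, 10.6, 4.2, -5, -5.5).
Gauss-Seidel: T = -(D+L)⁻¹U, row 0 first, T[0,4] = -(-1.5)/(-7.1) = -0.2113; later rows by forward substitution.
  T[0,:] = [+0.0000 +0.2394 -0.3803 +0.2254 -0.2113 -0.0845]
  T[1,:] = [+0.0000 -0.0114 -0.1406 +0.3543 +0.2799 +0.2897]
  T[2,:] = [+0.0000 +0.0886 -0.1647 +0.2989 -0.1318 -0.3372]
  T[3,:] = [+0.0000 -0.0220 +0.1171 -0.2289 -0.0377 +0.4489]
  T[4,:] = [+0.0000 -0.0723 +0.1240 -0.0979 +0.0374 +0.2872]
  T[5,:] = [+0.0000 -0.0385 -0.0589 +0.2682 +0.1928 -0.1419]
|roots of det(T-λI)|: 0.6949, 0.1931, 0.1931, 0.0712, 0.0261, 0.0000.
spectral radius ρ = 0.6949; 0.6949 < 1, so it converges for any x₀.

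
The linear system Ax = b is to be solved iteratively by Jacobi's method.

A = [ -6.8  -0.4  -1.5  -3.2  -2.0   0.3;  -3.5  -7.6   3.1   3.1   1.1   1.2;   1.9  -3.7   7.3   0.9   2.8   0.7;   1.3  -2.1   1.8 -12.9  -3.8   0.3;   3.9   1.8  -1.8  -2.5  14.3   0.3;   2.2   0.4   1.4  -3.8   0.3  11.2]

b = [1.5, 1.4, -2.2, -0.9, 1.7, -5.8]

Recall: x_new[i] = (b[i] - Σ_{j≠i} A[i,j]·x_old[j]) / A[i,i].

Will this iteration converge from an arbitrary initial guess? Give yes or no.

yes

A = D + L + U where D = diag(-6.8, -7.6, 7.3, -12.9, 14.3, 11.2).
T_J = -D⁻¹(L+U): T[3,1] = -(-2.1)/(-12.9) = -0.1628; T[3,3] = 0.
  T[0,:] = [+0.0000, -0.0588, -0.2206, -0.4706, -0.2941, +0.0441]
  T[1,:] = [-0.4605, +0.0000, +0.4079, +0.4079, +0.1447, +0.1579]
  T[2,:] = [-0.2603, +0.5068, +0.0000, -0.1233, -0.3836, -0.0959]
  T[3,:] = [+0.1008, -0.1628, +0.1395, +0.0000, -0.2946, +0.0233]
  T[4,:] = [-0.2727, -0.1259, +0.1259, +0.1748, +0.0000, -0.0210]
  T[5,:] = [-0.1964, -0.0357, -0.1250, +0.3393, -0.0268, +0.0000]
eigenvalue magnitudes: 0.5589, 0.4281, 0.4281, 0.4223, 0.4223, 0.1784.
spectral radius ρ = 0.5589; 0.5589 < 1 ⇒ converges.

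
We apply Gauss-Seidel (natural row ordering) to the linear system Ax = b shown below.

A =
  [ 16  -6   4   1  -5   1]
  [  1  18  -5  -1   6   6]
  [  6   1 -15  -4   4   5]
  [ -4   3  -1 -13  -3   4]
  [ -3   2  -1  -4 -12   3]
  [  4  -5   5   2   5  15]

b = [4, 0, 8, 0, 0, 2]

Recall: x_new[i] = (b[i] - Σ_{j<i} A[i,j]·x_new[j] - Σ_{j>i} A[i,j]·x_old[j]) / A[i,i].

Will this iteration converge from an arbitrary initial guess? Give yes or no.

A = D + L + U where D = diag(16, 18, -15, -13, -12, 15).
GS T = -(D+L)⁻¹U: row 0 first, T[0,1] = -(-6)/(16) = +0.3750; later rows by forward substitution.
  T[0,:] = [+0.0000, +0.3750, -0.2500, -0.0625, +0.3125, -0.0625]
  T[1,:] = [+0.0000, -0.0208, +0.2917, +0.0590, -0.3507, -0.3299]
  T[2,:] = [+0.0000, +0.1486, -0.0806, -0.2877, +0.3683, +0.2863]
  T[3,:] = [+0.0000, -0.1316, +0.1504, +0.0550, -0.4362, +0.2288]
  T[4,:] = [+0.0000, -0.0657, +0.0677, +0.0311, -0.0219, +0.1105]
  T[5,:] = [+0.0000, -0.1170, +0.1481, +0.1146, -0.2575, -0.2561]
|roots of det(T-λI)|: 0.5351, 0.1704, 0.1704, 0.1659, 0.1659, 0.0000.
ρ(T) = max|λ| = 0.5351; 0.5351 < 1, so it converges for any x₀.

yes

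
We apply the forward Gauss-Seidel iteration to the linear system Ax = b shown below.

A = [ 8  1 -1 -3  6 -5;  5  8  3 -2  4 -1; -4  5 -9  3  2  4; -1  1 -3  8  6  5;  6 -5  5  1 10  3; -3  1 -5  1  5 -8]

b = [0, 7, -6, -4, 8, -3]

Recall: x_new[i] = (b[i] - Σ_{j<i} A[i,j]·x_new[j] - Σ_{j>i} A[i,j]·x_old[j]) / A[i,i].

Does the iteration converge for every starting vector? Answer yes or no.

Let D = diag(8, 8, -9, 8, 10, -8); L, U the strict triangles.
GS T = -(D+L)⁻¹U: row 0 first, T[0,1] = -(1)/(8) = -0.1250; later rows by forward substitution.
  T[0,:] = [+0.0000 -0.1250 +0.1250 +0.3750 -0.7500 +0.6250]
  T[1,:] = [+0.0000 +0.0781 -0.4531 +0.0156 -0.0312 -0.2656]
  T[2,:] = [+0.0000 +0.0990 -0.3073 +0.1753 +0.5382 +0.0191]
  T[3,:] = [+0.0000 +0.0117 -0.0430 +0.1107 -0.6380 -0.5065]
  T[4,:] = [+0.0000 +0.0634 -0.1436 -0.3159 +0.2291 -0.7667]
  T[5,:] = [+0.0000 +0.0359 -0.0066 -0.4319 +0.0044 -0.8220]
|eigenvalues of T|: 1.1306, 0.4428, 0.2140, 0.2140, 0.0575, 0.0000.
ρ = 1.1306; 1.1306 > 1 ⇒ diverges.

no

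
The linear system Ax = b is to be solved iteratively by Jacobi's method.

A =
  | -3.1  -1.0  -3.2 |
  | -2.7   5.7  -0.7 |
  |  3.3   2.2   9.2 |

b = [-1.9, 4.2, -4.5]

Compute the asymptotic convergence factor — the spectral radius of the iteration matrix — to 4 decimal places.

0.6296

Let D = diag(-3.1, 5.7, 9.2); L, U the strict triangles.
T_J = -D⁻¹(L+U): T[0,1] = -(-1)/(-3.1) = -0.3226; T[0,0] = 0.
  T[0,:] = [+0.0000 -0.3226 -1.0323]
  T[1,:] = [+0.4737 +0.0000 +0.1228]
  T[2,:] = [-0.3587 -0.2391 +0.0000]
eigenvalue magnitudes: 0.6296, 0.4564, 0.4564.
ρ = 0.6296; 0.6296 < 1 ⇒ converges.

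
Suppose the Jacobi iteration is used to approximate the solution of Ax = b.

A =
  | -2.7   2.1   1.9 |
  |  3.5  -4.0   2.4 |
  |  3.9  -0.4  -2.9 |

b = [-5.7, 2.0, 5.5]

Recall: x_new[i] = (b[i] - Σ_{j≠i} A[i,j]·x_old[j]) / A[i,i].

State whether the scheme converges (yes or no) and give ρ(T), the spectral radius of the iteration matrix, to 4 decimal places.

no, ρ = 1.3908

Diagonal D = diag(-2.7, -4, -2.9); L, U strict lower/upper.
T_J = -D⁻¹(L+U): T[1,0] = -(3.5)/(-4) = +0.8750; T[1,1] = 0.
  T[0,:] = [+0.0000  +0.7778  +0.7037]
  T[1,:] = [+0.8750  +0.0000  +0.6000]
  T[2,:] = [+1.3448  -0.1379  +0.0000]
|eigenvalues of T|: 1.3908, 1.0010, 0.3898.
ρ = 1.3908; 1.3908 > 1, so it fails to converge.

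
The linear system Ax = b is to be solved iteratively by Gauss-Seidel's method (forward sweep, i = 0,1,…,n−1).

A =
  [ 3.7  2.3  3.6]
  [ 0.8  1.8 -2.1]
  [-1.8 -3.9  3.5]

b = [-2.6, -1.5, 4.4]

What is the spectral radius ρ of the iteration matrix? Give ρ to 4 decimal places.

Split A = D + L + U, D = diag(3.7, 1.8, 3.5).
GS T = -(D+L)⁻¹U: row 0 first, T[0,2] = -(3.6)/(3.7) = -0.9730; later rows by forward substitution.
  T[0,:] = [+0.0000, -0.6216, -0.9730]
  T[1,:] = [+0.0000, +0.2763, +1.5991]
  T[2,:] = [+0.0000, -0.0118, +1.2815]
moduli |λ_i(T)| = 1.2623, 0.2955, 0.0000.
ρ = 1.2623; 1.2623 > 1: divergent.

1.2623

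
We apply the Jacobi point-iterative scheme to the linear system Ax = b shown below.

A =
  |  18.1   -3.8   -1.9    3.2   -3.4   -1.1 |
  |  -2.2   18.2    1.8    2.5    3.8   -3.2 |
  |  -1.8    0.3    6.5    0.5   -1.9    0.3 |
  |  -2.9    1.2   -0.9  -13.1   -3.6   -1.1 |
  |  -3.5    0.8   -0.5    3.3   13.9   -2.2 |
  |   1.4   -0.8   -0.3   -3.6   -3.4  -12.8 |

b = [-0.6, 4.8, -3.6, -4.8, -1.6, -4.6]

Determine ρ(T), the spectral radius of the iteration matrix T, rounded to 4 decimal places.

Split A = D + L + U, D = diag(18.1, 18.2, 6.5, -13.1, 13.9, -12.8).
Jacobi T = -D⁻¹(L+U): T[2,5] = -(0.3)/(6.5) = -0.0462; T[2,2] = 0.
  T[0,:] = [+0.0000  +0.2099  +0.1050  -0.1768  +0.1878  +0.0608]
  T[1,:] = [+0.1209  +0.0000  -0.0989  -0.1374  -0.2088  +0.1758]
  T[2,:] = [+0.2769  -0.0462  +0.0000  -0.0769  +0.2923  -0.0462]
  T[3,:] = [-0.2214  +0.0916  -0.0687  +0.0000  -0.2748  -0.0840]
  T[4,:] = [+0.2518  -0.0576  +0.0360  -0.2374  +0.0000  +0.1583]
  T[5,:] = [+0.1094  -0.0625  -0.0234  -0.2812  -0.2656  +0.0000]
|eigenvalues of T|: 0.5470, 0.2999, 0.1319, 0.0837, 0.0549, 0.0549.
spectral radius ρ = 0.5470; 0.5470 < 1 ⇒ converges.

0.5470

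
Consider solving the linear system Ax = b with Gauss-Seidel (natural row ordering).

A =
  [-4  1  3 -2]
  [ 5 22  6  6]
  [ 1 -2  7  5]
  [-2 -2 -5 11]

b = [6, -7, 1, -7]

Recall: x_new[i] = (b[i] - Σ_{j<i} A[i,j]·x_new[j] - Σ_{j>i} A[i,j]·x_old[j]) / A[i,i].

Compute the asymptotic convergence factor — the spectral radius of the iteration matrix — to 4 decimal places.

Let D = diag(-4, 22, 7, 11); L, U the strict triangles.
GS T = -(D+L)⁻¹U: row 0 first, T[0,3] = -(-2)/(-4) = -0.5000; later rows by forward substitution.
  T[0,:] = [+0.0000, +0.2500, +0.7500, -0.5000]
  T[1,:] = [+0.0000, -0.0568, -0.4432, -0.1591]
  T[2,:] = [+0.0000, -0.0519, -0.2338, -0.6883]
  T[3,:] = [+0.0000, +0.0115, -0.0505, -0.4327]
eigenvalue magnitudes: 0.5384, 0.2505, 0.0656, 0.0000.
ρ(T) = max|λ| = 0.5384; 0.5384 < 1 ⇒ converges.

0.5384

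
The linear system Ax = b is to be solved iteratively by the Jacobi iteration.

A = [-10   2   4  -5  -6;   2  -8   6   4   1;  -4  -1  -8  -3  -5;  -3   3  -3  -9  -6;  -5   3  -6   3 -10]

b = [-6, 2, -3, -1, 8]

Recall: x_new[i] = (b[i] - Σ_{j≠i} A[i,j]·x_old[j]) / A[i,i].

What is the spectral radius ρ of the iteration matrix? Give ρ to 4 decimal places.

Split A = D + L + U, D = diag(-10, -8, -8, -9, -10).
Jacobi: T = -D⁻¹(L+U), T[2,4] = -(-5)/(-8) = -0.6250; T[2,2] = 0.
  T[0,:] = [+0.0000 +0.2000 +0.4000 -0.5000 -0.6000]
  T[1,:] = [+0.2500 +0.0000 +0.7500 +0.5000 +0.1250]
  T[2,:] = [-0.5000 -0.1250 +0.0000 -0.3750 -0.6250]
  T[3,:] = [-0.3333 +0.3333 -0.3333 +0.0000 -0.6667]
  T[4,:] = [-0.5000 +0.3000 -0.6000 +0.3000 +0.0000]
|eigenvalues of T|: 1.2447, 0.7051, 0.7051, 0.3606, 0.3606.
ρ = 1.2447; 1.2447 > 1: divergent.

1.2447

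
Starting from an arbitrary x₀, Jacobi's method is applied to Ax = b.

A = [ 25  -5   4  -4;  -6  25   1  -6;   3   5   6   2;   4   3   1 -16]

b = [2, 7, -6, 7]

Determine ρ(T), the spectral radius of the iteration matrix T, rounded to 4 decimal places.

Let D = diag(25, 25, 6, -16); L, U the strict triangles.
Jacobi: T = -D⁻¹(L+U), T[0,3] = -(-4)/(25) = +0.1600; T[0,0] = 0.
  T[0,:] = [+0.0000 +0.2000 -0.1600 +0.1600]
  T[1,:] = [+0.2400 +0.0000 -0.0400 +0.2400]
  T[2,:] = [-0.5000 -0.8333 +0.0000 -0.3333]
  T[3,:] = [+0.2500 +0.1875 +0.0625 +0.0000]
eigenvalue magnitudes: 0.5756, 0.3122, 0.1535, 0.1535.
ρ(T) = max|λ| = 0.5756; 0.5756 < 1 ⇒ converges.

0.5756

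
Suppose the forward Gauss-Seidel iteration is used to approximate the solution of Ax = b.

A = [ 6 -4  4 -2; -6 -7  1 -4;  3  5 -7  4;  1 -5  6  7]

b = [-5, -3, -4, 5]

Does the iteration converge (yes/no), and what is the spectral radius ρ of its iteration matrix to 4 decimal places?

no, ρ = 1.2333

Write A = D+L+U with D = diag(6, -7, -7, 7).
Gauss-Seidel: T = -(D+L)⁻¹U, row 0 first, T[0,3] = -(-2)/(6) = +0.3333; later rows by forward substitution.
  T[0,:] = [+0.0000 +0.6667 -0.6667 +0.3333]
  T[1,:] = [+0.0000 -0.5714 +0.7143 -0.8571]
  T[2,:] = [+0.0000 -0.1224 +0.2245 +0.1020]
  T[3,:] = [+0.0000 -0.3984 +0.4130 -0.7473]
|roots of det(T-λI)|: 1.2333, 0.0794, 0.0794, 0.0000.
spectral radius ρ = 1.2333; 1.2333 > 1, so it fails to converge.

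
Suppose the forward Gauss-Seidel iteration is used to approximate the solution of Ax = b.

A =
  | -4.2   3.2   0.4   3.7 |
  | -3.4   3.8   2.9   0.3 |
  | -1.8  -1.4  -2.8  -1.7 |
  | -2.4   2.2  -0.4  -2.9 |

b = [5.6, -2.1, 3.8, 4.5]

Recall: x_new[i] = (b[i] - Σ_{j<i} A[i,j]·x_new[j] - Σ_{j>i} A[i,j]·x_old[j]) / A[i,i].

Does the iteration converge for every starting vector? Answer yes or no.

Write A = D+L+U with D = diag(-4.2, 3.8, -2.8, -2.9).
T_GS = -(D+L)⁻¹U: row 0 first, T[0,1] = -(3.2)/(-4.2) = +0.7619; later rows by forward substitution.
  T[0,:] = [+0.0000 +0.7619 +0.0952 +0.8810]
  T[1,:] = [+0.0000 +0.6817 -0.6779 +0.7093]
  T[2,:] = [+0.0000 -0.8306 +0.2777 -1.5281]
  T[3,:] = [+0.0000 +0.0012 -0.6314 +0.0198]
|roots of det(T-λI)|: 1.6665, 0.8853, 0.1980, 0.0000.
ρ = 1.6665; 1.6665 > 1 ⇒ diverges.

no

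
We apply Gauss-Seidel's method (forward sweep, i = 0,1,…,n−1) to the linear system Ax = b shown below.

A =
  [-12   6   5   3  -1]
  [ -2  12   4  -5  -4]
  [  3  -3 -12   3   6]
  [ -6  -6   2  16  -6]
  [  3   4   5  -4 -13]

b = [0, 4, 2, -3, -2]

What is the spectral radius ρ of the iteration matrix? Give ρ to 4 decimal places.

Diagonal D = diag(-12, 12, -12, 16, -13); L, U strict lower/upper.
T_GS = -(D+L)⁻¹U: row 0 first, T[0,1] = -(6)/(-12) = +0.5000; later rows by forward substitution.
  T[0,:] = [+0.0000 +0.5000 +0.4167 +0.2500 -0.0833]
  T[1,:] = [+0.0000 +0.0833 -0.2639 +0.4583 +0.3194]
  T[2,:] = [+0.0000 +0.1042 +0.1701 +0.1979 +0.3993]
  T[3,:] = [+0.0000 +0.2057 +0.0360 +0.2409 +0.4136]
  T[4,:] = [+0.0000 +0.1178 +0.0693 +0.2007 +0.1054]
|λ(T)| sorted: 0.6693, 0.2346, 0.1647, 0.1394, 0.0000.
ρ = 0.6693; 0.6693 < 1 ⇒ converges.

0.6693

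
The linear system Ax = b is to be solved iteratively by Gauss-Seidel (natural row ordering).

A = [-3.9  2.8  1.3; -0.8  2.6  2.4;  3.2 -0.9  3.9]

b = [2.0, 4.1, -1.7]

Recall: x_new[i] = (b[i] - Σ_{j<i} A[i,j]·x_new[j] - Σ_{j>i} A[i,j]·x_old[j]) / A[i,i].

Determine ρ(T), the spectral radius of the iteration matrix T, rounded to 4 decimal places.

Let D = diag(-3.9, 2.6, 3.9); L, U the strict triangles.
T_GS = -(D+L)⁻¹U: row 0 first, T[0,1] = -(2.8)/(-3.9) = +0.7179; later rows by forward substitution.
  T[0,:] = [+0.0000, +0.7179, +0.3333]
  T[1,:] = [+0.0000, +0.2209, -0.8205]
  T[2,:] = [+0.0000, -0.5381, -0.4629]
|roots of det(T-λI)|: 0.8682, 0.6263, 0.0000.
ρ = 0.8682; 0.8682 < 1 ⇒ converges.

0.8682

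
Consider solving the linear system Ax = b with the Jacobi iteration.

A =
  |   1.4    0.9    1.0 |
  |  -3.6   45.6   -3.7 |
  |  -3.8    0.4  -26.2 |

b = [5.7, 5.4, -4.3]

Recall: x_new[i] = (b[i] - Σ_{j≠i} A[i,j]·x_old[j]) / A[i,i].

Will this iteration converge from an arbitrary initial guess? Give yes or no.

yes

A = D + L + U where D = diag(1.4, 45.6, -26.2).
Jacobi T = -D⁻¹(L+U): T[0,2] = -(1)/(1.4) = -0.7143; T[0,0] = 0.
  T[0,:] = [+0.0000  -0.6429  -0.7143]
  T[1,:] = [+0.0789  +0.0000  +0.0811]
  T[2,:] = [-0.1450  +0.0153  +0.0000]
moduli |λ_i(T)| = 0.2794, 0.1549, 0.1549.
spectral radius ρ = 0.2794; 0.2794 < 1: convergent.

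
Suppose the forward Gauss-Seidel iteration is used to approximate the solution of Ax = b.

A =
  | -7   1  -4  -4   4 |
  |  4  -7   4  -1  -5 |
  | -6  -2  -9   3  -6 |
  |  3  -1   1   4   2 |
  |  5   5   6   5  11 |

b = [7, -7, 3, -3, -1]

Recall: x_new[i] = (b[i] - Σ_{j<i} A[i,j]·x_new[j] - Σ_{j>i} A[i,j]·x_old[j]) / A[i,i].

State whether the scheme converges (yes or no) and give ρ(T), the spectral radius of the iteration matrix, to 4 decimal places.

Split A = D + L + U, D = diag(-7, -7, -9, 4, 11).
GS T = -(D+L)⁻¹U: row 0 first, T[0,4] = -(4)/(-7) = +0.5714; later rows by forward substitution.
  T[0,:] = [+0.0000, +0.1429, -0.5714, -0.5714, +0.5714]
  T[1,:] = [+0.0000, +0.0816, +0.2449, -0.4694, -0.3878]
  T[2,:] = [+0.0000, -0.1134, +0.3265, +0.8186, -0.9615]
  T[3,:] = [+0.0000, -0.0584, +0.4082, +0.1066, -0.7851]
  T[4,:] = [+0.0000, -0.0137, -0.2152, -0.0219, +0.7978]
moduli |λ_i(T)| = 1.2930, 0.3391, 0.3137, 0.0450, 0.0000.
ρ = 1.2930; 1.2930 > 1, so it fails to converge.

no, ρ = 1.2930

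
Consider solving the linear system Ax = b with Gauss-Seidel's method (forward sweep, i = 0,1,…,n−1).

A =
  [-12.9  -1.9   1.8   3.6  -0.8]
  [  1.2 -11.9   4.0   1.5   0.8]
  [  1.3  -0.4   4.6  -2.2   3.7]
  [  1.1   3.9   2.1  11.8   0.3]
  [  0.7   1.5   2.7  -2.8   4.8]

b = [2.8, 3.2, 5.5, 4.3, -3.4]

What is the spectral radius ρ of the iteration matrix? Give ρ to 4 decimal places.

A = D + L + U where D = diag(-12.9, -11.9, 4.6, 11.8, 4.8).
GS T = -(D+L)⁻¹U: row 0 first, T[0,3] = -(3.6)/(-12.9) = +0.2791; later rows by forward substitution.
  T[0,:] = [+0.0000  -0.1473  +0.1395  +0.2791  -0.0620]
  T[1,:] = [+0.0000  -0.0149  +0.3502  +0.1542  +0.0610]
  T[2,:] = [+0.0000  +0.0403  -0.0090  +0.4128  -0.7815]
  T[3,:] = [+0.0000  +0.0115  -0.1272  -0.1504  +0.0993]
  T[4,:] = [+0.0000  +0.0101  -0.1989  -0.4088  +0.4875]
|roots of det(T-λI)|: 0.5748, 0.2932, 0.0436, 0.0119, 0.0000.
spectral radius ρ = 0.5748; 0.5748 < 1 ⇒ converges.

0.5748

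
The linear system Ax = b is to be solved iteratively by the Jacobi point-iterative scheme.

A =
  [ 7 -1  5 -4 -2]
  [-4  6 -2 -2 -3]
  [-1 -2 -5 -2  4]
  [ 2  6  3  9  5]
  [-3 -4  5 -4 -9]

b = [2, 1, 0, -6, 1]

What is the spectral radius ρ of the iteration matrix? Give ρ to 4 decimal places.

1.1261

Let D = diag(7, 6, -5, 9, -9); L, U the strict triangles.
Jacobi T = -D⁻¹(L+U): T[1,4] = -(-3)/(6) = +0.5000; T[1,1] = 0.
  T[0,:] = [+0.0000 +0.1429 -0.7143 +0.5714 +0.2857]
  T[1,:] = [+0.6667 +0.0000 +0.3333 +0.3333 +0.5000]
  T[2,:] = [-0.2000 -0.4000 +0.0000 -0.4000 +0.8000]
  T[3,:] = [-0.2222 -0.6667 -0.3333 +0.0000 -0.5556]
  T[4,:] = [-0.3333 -0.4444 +0.5556 -0.4444 +0.0000]
|roots of det(T-λI)|: 1.1261, 0.8005, 0.8005, 0.5732, 0.4463.
spectral radius ρ = 1.1261; 1.1261 > 1, so it fails to converge.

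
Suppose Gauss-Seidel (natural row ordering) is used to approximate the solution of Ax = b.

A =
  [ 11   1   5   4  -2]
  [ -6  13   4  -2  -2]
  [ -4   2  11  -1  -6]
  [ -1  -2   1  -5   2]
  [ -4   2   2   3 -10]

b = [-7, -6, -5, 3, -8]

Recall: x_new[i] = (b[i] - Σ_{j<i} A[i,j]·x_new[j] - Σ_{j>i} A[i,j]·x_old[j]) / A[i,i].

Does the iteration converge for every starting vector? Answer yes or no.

A = D + L + U where D = diag(11, 13, 11, -5, -10).
Gauss-Seidel: T = -(D+L)⁻¹U, row 0 first, T[0,1] = -(1)/(11) = -0.0909; later rows by forward substitution.
  T[0,:] = [+0.0000 -0.0909 -0.4545 -0.3636 +0.1818]
  T[1,:] = [+0.0000 -0.0420 -0.5175 -0.0140 +0.2378]
  T[2,:] = [+0.0000 -0.0254 -0.0712 -0.0388 +0.5683]
  T[3,:] = [+0.0000 +0.0299 +0.2837 +0.0706 +0.3822]
  T[4,:] = [+0.0000 +0.0318 +0.1492 +0.1561 +0.2032]
|eigenvalues of T|: 0.5305, 0.2300, 0.1607, 0.0208, 0.0000.
ρ = 0.5305; 0.5305 < 1, so it converges for any x₀.

yes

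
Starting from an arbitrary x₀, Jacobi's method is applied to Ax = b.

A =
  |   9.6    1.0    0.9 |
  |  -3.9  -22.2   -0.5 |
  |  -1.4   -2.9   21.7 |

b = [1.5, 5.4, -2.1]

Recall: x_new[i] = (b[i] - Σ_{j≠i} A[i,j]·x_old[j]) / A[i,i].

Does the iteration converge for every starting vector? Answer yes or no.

Write A = D+L+U with D = diag(9.6, -22.2, 21.7).
Jacobi: T = -D⁻¹(L+U), T[0,1] = -(1)/(9.6) = -0.1042; T[0,0] = 0.
  T[0,:] = [+0.0000 -0.1042 -0.0938]
  T[1,:] = [-0.1757 +0.0000 -0.0225]
  T[2,:] = [+0.0645 +0.1336 +0.0000]
eigenvalue magnitudes: 0.1560, 0.1228, 0.1228.
ρ(T) = max|λ| = 0.1560; 0.1560 < 1 ⇒ converges.

yes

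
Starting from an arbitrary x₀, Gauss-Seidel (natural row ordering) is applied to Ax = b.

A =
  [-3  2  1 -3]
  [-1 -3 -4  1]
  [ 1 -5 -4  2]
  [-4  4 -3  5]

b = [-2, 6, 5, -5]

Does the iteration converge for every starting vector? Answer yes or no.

no

Let D = diag(-3, -3, -4, 5); L, U the strict triangles.
T_GS = -(D+L)⁻¹U: row 0 first, T[0,1] = -(2)/(-3) = +0.6667; later rows by forward substitution.
  T[0,:] = [+0.0000  +0.6667  +0.3333  -1.0000]
  T[1,:] = [+0.0000  -0.2222  -1.4444  +0.6667]
  T[2,:] = [+0.0000  +0.4444  +1.8889  -0.5833]
  T[3,:] = [+0.0000  +0.9778  +2.5556  -1.6833]
|λ(T)| sorted: 1.4207, 1.1945, 0.2095, 0.0000.
ρ(T) = max|λ| = 1.4207; 1.4207 > 1: divergent.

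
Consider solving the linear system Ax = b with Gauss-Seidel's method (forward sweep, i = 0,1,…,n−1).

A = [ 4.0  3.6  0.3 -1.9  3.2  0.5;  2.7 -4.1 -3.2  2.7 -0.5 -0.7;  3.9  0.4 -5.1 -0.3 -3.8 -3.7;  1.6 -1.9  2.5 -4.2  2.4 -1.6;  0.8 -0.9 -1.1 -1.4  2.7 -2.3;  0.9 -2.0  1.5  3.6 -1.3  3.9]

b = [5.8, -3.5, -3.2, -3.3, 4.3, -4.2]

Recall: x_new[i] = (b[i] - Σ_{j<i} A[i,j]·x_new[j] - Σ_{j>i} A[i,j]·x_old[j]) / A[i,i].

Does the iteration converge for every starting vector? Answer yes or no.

A = D + L + U where D = diag(4, -4.1, -5.1, -4.2, 2.7, 3.9).
T_GS = -(D+L)⁻¹U: row 0 first, T[0,4] = -(3.2)/(4) = -0.8000; later rows by forward substitution.
  T[0,:] = [+0.0000  -0.9000  -0.0750  +0.4750  -0.8000  -0.1250]
  T[1,:] = [+0.0000  -0.5927  -0.8299  +0.9713  -0.6488  -0.2530]
  T[2,:] = [+0.0000  -0.7347  -0.1224  +0.3806  -1.4077  -0.8409]
  T[3,:] = [+0.0000  -0.5121  +0.2740  -0.0319  -0.2778  -0.8146]
  T[4,:] = [+0.0000  -0.4957  -0.1622  +0.3215  -0.6968  +0.0395]
  T[5,:] = [+0.0000  +0.4938  -0.6681  +0.3788  +0.4175  +0.9877]
moduli |λ_i(T)| = 1.6092, 1.1191, 0.4312, 0.4312, 0.0139, 0.0000.
spectral radius ρ = 1.6092; 1.6092 > 1: divergent.

no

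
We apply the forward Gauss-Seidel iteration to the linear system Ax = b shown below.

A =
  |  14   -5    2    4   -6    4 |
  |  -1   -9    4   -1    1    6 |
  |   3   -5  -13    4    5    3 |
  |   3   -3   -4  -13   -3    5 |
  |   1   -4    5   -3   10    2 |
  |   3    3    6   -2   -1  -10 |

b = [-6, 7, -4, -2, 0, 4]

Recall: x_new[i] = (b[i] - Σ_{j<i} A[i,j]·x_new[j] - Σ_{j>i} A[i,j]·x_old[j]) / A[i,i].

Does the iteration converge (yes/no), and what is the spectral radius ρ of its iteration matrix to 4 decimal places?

Split A = D + L + U, D = diag(14, -9, -13, -13, 10, -10).
T_GS = -(D+L)⁻¹U: row 0 first, T[0,3] = -(4)/(14) = -0.2857; later rows by forward substitution.
  T[0,:] = [+0.0000 +0.3571 -0.1429 -0.2857 +0.4286 -0.2857]
  T[1,:] = [+0.0000 -0.0397 +0.4603 -0.0794 +0.0635 +0.6984]
  T[2,:] = [+0.0000 +0.0977 -0.2100 +0.2723 +0.4591 -0.1038]
  T[3,:] = [+0.0000 +0.0615 -0.0746 -0.1314 -0.2878 +0.1894]
  T[4,:] = [+0.0000 -0.0820 +0.2810 -0.1787 -0.3333 +0.2167]
  T[5,:] = [+0.0000 +0.1497 -0.0440 +0.0980 +0.5140 +0.0020]
moduli |λ_i(T)| = 0.9464, 0.3979, 0.1246, 0.1201, 0.1201, 0.0000.
ρ = 0.9464; 0.9464 < 1, so it converges for any x₀.

yes, ρ = 0.9464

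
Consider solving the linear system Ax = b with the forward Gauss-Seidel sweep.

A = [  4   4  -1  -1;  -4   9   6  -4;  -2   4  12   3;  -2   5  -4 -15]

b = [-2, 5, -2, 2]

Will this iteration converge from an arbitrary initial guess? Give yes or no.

yes

Split A = D + L + U, D = diag(4, 9, 12, -15).
T_GS = -(D+L)⁻¹U: row 0 first, T[0,3] = -(-1)/(4) = +0.2500; later rows by forward substitution.
  T[0,:] = [+0.0000  -1.0000  +0.2500  +0.2500]
  T[1,:] = [+0.0000  -0.4444  -0.5556  +0.5556]
  T[2,:] = [+0.0000  -0.0185  +0.2269  -0.3935]
  T[3,:] = [+0.0000  -0.0099  -0.2790  +0.2568]
|λ(T)| sorted: 0.5766, 0.4521, 0.0852, 0.0000.
ρ(T) = max|λ| = 0.5766; 0.5766 < 1 ⇒ converges.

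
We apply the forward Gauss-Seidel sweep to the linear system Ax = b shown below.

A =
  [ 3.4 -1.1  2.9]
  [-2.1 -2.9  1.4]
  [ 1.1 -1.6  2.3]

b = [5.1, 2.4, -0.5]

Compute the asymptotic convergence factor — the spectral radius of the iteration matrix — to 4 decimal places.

A = D + L + U where D = diag(3.4, -2.9, 2.3).
GS T = -(D+L)⁻¹U: row 0 first, T[0,2] = -(2.9)/(3.4) = -0.8529; later rows by forward substitution.
  T[0,:] = [+0.0000 +0.3235 -0.8529]
  T[1,:] = [+0.0000 -0.2343 +1.1004]
  T[2,:] = [+0.0000 -0.3177 +1.1734]
|roots of det(T-λI)|: 0.8514, 0.0877, 0.0000.
ρ(T) = max|λ| = 0.8514; 0.8514 < 1, so it converges for any x₀.

0.8514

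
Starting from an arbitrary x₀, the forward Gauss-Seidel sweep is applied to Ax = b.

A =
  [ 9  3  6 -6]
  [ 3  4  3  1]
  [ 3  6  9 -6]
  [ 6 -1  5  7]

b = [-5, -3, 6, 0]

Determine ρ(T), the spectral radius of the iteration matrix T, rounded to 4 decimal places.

1.3508

Let D = diag(9, 4, 9, 7); L, U the strict triangles.
T_GS = -(D+L)⁻¹U: row 0 first, T[0,3] = -(-6)/(9) = +0.6667; later rows by forward substitution.
  T[0,:] = [+0.0000  -0.3333  -0.6667  +0.6667]
  T[1,:] = [+0.0000  +0.2500  -0.2500  -0.7500]
  T[2,:] = [+0.0000  -0.0556  +0.3889  +0.9444]
  T[3,:] = [+0.0000  +0.3611  +0.2579  -1.3532]
|λ(T)| sorted: 1.3508, 0.3252, 0.3252, 0.0000.
ρ = 1.3508; 1.3508 > 1, so it fails to converge.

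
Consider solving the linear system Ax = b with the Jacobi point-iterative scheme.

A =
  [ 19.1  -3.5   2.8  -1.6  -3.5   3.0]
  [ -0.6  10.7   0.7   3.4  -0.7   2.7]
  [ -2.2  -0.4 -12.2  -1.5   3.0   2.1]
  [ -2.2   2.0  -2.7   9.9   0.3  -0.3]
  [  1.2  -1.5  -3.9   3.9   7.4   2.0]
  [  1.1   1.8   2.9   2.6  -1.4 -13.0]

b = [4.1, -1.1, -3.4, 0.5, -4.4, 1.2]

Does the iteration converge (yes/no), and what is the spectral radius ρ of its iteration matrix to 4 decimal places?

yes, ρ = 0.5344

A = D + L + U where D = diag(19.1, 10.7, -12.2, 9.9, 7.4, -13).
T_J = -D⁻¹(L+U): T[2,0] = -(-2.2)/(-12.2) = -0.1803; T[2,2] = 0.
  T[0,:] = [+0.0000 +0.1832 -0.1466 +0.0838 +0.1832 -0.1571]
  T[1,:] = [+0.0561 +0.0000 -0.0654 -0.3178 +0.0654 -0.2523]
  T[2,:] = [-0.1803 -0.0328 +0.0000 -0.1230 +0.2459 +0.1721]
  T[3,:] = [+0.2222 -0.2020 +0.2727 +0.0000 -0.0303 +0.0303]
  T[4,:] = [-0.1622 +0.2027 +0.5270 -0.5270 +0.0000 -0.2703]
  T[5,:] = [+0.0846 +0.1385 +0.2231 +0.2000 -0.1077 +0.0000]
|λ(T)| sorted: 0.5344, 0.3950, 0.3950, 0.3476, 0.2365, 0.0712.
ρ = 0.5344; 0.5344 < 1: convergent.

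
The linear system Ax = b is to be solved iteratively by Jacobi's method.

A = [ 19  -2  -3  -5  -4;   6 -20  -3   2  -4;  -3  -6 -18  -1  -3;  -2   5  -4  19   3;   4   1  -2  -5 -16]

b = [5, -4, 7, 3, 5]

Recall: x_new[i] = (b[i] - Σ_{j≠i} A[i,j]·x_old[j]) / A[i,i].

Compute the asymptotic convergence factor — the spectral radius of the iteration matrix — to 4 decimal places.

0.5442

Split A = D + L + U, D = diag(19, -20, -18, 19, -16).
Jacobi T = -D⁻¹(L+U): T[1,2] = -(-3)/(-20) = -0.1500; T[1,1] = 0.
  T[0,:] = [+0.0000 +0.1053 +0.1579 +0.2632 +0.2105]
  T[1,:] = [+0.3000 +0.0000 -0.1500 +0.1000 -0.2000]
  T[2,:] = [-0.1667 -0.3333 +0.0000 -0.0556 -0.1667]
  T[3,:] = [+0.1053 -0.2632 +0.2105 +0.0000 -0.1579]
  T[4,:] = [+0.2500 +0.0625 -0.1250 -0.3125 +0.0000]
moduli |λ_i(T)| = 0.5442, 0.3978, 0.3978, 0.1589, 0.1475.
ρ = 0.5442; 0.5442 < 1 ⇒ converges.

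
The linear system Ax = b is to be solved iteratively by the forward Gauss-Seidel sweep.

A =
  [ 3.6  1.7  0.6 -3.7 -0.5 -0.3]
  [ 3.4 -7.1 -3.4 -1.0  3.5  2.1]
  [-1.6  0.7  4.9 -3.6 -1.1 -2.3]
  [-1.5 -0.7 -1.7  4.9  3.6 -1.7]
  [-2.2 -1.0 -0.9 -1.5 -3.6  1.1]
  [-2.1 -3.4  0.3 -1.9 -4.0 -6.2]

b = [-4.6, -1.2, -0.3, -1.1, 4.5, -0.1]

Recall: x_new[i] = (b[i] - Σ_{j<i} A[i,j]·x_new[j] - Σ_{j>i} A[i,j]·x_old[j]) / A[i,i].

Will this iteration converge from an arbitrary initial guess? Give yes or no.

Write A = D+L+U with D = diag(3.6, -7.1, 4.9, 4.9, -3.6, -6.2).
GS T = -(D+L)⁻¹U: row 0 first, T[0,5] = -(-0.3)/(3.6) = +0.0833; later rows by forward substitution.
  T[0,:] = [+0.0000 -0.4722 -0.1667 +1.0278 +0.1389 +0.0833]
  T[1,:] = [+0.0000 -0.2261 -0.5587 +0.3513 +0.5595 +0.3357]
  T[2,:] = [+0.0000 -0.1219 +0.0254 +1.0201 +0.1899 +0.4486]
  T[3,:] = [+0.0000 -0.2192 -0.1220 +0.7187 -0.5464 +0.5761]
  T[4,:] = [+0.0000 +0.4732 +0.3015 -1.2802 -0.0601 -0.1908]
  T[5,:] = [+0.0000 +0.0399 +0.2069 +0.1142 -0.1384 -0.2440]
|roots of det(T-λI)|: 1.3275, 0.9141, 0.4419, 0.1535, 0.1535, 0.0000.
spectral radius ρ = 1.3275; 1.3275 > 1 ⇒ diverges.

no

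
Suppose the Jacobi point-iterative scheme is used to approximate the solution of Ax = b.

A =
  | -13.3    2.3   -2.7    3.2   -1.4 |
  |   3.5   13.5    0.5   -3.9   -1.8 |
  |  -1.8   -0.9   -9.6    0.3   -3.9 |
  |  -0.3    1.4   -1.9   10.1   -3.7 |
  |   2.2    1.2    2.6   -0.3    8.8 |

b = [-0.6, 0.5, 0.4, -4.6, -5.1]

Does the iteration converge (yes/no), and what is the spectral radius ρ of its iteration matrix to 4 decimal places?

Split A = D + L + U, D = diag(-13.3, 13.5, -9.6, 10.1, 8.8).
Jacobi: T = -D⁻¹(L+U), T[0,1] = -(2.3)/(-13.3) = +0.1729; T[0,0] = 0.
  T[0,:] = [+0.0000, +0.1729, -0.2030, +0.2406, -0.1053]
  T[1,:] = [-0.2593, +0.0000, -0.0370, +0.2889, +0.1333]
  T[2,:] = [-0.1875, -0.0938, +0.0000, +0.0312, -0.4062]
  T[3,:] = [+0.0297, -0.1386, +0.1881, +0.0000, +0.3663]
  T[4,:] = [-0.2500, -0.1364, -0.2955, +0.0341, +0.0000]
eigenvalue magnitudes: 0.5936, 0.3722, 0.3722, 0.3133, 0.0768.
ρ(T) = max|λ| = 0.5936; 0.5936 < 1 ⇒ converges.

yes, ρ = 0.5936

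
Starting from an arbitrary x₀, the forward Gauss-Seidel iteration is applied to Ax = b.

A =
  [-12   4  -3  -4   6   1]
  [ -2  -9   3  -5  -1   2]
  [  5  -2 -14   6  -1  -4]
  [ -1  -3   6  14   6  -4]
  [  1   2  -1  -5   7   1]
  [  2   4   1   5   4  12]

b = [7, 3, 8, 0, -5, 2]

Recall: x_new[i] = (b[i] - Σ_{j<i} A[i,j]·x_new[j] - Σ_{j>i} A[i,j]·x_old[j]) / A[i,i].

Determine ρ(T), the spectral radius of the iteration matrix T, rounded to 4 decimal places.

0.8891

Write A = D+L+U with D = diag(-12, -9, -14, 14, 7, 12).
T_GS = -(D+L)⁻¹U: row 0 first, T[0,3] = -(-4)/(-12) = -0.3333; later rows by forward substitution.
  T[0,:] = [+0.0000, +0.3333, -0.2500, -0.3333, +0.5000, +0.0833]
  T[1,:] = [+0.0000, -0.0741, +0.3889, -0.4815, -0.2222, +0.2037]
  T[2,:] = [+0.0000, +0.1296, -0.1448, +0.3783, +0.1389, -0.2851]
  T[3,:] = [+0.0000, -0.0476, +0.1276, -0.2891, -0.5000, +0.4575]
  T[4,:] = [+0.0000, -0.0420, -0.0050, +0.0327, -0.3452, +0.0731]
  T[5,:] = [+0.0000, -0.0078, -0.1274, +0.2941, +0.3026, -0.2730]
|roots of det(T-λI)|: 0.8891, 0.2403, 0.2403, 0.1622, 0.0583, 0.0000.
ρ = 0.8891; 0.8891 < 1, so it converges for any x₀.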